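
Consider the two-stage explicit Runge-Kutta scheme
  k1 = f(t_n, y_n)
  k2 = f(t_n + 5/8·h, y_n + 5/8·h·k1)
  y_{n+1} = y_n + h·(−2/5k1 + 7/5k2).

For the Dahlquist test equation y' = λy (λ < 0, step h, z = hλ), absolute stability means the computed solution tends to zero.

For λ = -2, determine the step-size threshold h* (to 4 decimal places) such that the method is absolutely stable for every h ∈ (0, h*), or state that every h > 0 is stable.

On y'=λy, z=hλ:
  k1=λy_n ⇒ h·k1=z·y_n;  k2=λ(1+5/8z)y_n ⇒ h·k2=z(1+5/8z)y_n
  y_{n+1}/y_n = 1 − 2/5z + 7/5z(1+5/8z) = 1 + z + 7/8z²
  so R(z) = 1 + z + 7/8z².

Boundary: |R(x)|=1, x<0.
x=-0.45: |R|=0.7272
R=1: x+7/8x²=0 ⇒ x=−8/7=-1.1429; min R=1−1/(4·7/8)=0.7143>−1
Confirm numerically:
  x=-0.878: |R|=0.79652 <1
  x=-0.793: |R|=0.75724 <1
  x=-0.519: |R|=0.71669 <1
  x=-1.268: |R|=1.13885 >1
  x=-1.237: |R|=1.10190 >1
So |R|<1 on (-1.1429, 0).

(-1.1429,0); λ=-2 ⇒ h* = (8/7)/2 = 0.5714.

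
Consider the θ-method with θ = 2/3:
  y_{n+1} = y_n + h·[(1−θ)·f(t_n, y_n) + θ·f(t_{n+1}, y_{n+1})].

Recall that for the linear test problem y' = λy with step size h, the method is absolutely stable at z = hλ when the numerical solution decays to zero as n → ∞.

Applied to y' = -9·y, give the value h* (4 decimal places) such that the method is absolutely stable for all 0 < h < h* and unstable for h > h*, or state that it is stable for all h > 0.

interval (−∞, 0). Any h>0 works for λ=-9.

On y'=λy, z=hλ:
  y_{n+1} = y_n + z·[1/3·y_n + 2/3·y_{n+1}] ⇒ (1 − 2/3z)y_{n+1} = (1 + 1/3z)y_n
  R(z) = (1 + 1/3z)/(1 − 2/3z).

Need |R(x)|<1, x<0.
x=-0.7: |R|=0.5227
x=-2: |R|=0.1429
x=-10: |R|=0.3043
x=-100: |R|=0.4778
θ=2/3≥1/2 ⇒ |1+1/3x|<|1−2/3x| ∀x<0 ⇒ unbounded interval.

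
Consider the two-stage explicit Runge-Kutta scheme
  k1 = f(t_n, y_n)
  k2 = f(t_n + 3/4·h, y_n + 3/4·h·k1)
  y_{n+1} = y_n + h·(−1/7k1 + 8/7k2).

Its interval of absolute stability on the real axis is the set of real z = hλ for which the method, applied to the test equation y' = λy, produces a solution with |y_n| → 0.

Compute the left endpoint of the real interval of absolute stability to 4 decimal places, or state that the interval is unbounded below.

left endpoint -1.1667.

Set f=λy, z=hλ:
  k1=λy_n ⇒ h·k1=z·y_n;  k2=λ(1+3/4z)y_n ⇒ h·k2=z(1+3/4z)y_n
  y_{n+1}/y_n = 1 − 1/7z + 8/7z(1+3/4z) = 1 + z + 6/7z²
  Hence R(z) = 1 + z + 6/7z².

Need |R(x)|<1, x<0.
x=-1.07: |R|=0.9113
R=1: x+6/7x²=0 ⇒ x=−7/6=-1.1667; min R=1−1/(4·6/7)=0.7083>−1
Confirm numerically:
  x=-1.100: |R|=0.93714 <1
  x=-1.007: |R|=0.86218 <1
  x=-0.526: |R|=0.71115 <1
  x=-0.478: |R|=0.71784 <1
  x=-1.546: |R|=1.50267 >1
  x=-1.300: |R|=1.14857 >1
  x=-1.235: |R|=1.07234 >1
Interval (-1.1667, 0).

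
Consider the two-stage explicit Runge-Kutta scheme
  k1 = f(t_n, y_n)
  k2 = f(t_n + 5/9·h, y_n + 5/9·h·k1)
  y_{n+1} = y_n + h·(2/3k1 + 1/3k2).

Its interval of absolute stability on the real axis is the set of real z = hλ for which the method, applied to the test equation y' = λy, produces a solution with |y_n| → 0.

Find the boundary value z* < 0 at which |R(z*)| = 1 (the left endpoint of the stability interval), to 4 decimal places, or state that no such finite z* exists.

With y'=λy (z=hλ):
  k1=λy_n ⇒ h·k1=z·y_n;  k2=λ(1+5/9z)y_n ⇒ h·k2=z(1+5/9z)y_n
  y_{n+1}/y_n = 1 + 2/3z + 1/3z(1+5/9z) = 1 + z + 5/27z²
  Hence R(z) = 1 + z + 5/27z².

Find x<0 with |R(x)|<1.
x=-1.38: |R|=0.0273
R=1: x+5/27x²=0 ⇒ x=−27/5=-5.4000; min R=1−1/(4·5/27)=-0.3500>−1
Confirm numerically:
  x=-4.302: |R|=0.12526 <1
  x=-3.240: |R|=0.29600 <1
  x=-3.083: |R|=0.32284 <1
  x=-2.598: |R|=0.34807 <1
  x=-5.781: |R|=1.40788 >1
  x=-5.478: |R|=1.07913 >1
Stable set (-5.4000, 0).

left endpoint -5.4000.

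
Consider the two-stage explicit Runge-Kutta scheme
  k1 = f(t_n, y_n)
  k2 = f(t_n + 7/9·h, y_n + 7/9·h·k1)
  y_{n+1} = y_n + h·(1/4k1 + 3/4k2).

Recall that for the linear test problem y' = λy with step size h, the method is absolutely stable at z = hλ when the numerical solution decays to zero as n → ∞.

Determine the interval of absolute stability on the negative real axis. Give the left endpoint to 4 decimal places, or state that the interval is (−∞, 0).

(-1.7143, 0).

With y'=λy (z=hλ):
  k1=λy_n ⇒ h·k1=z·y_n;  k2=λ(1+7/9z)y_n ⇒ h·k2=z(1+7/9z)y_n
  y_{n+1}/y_n = 1 + 1/4z + 3/4z(1+7/9z) = 1 + z + 7/12z²
  ⇒ R(z) = 1 + z + 7/12z².

Need |R(x)|<1, x<0.
x=-1.31: |R|=0.6911
R=1: x+7/12x²=0 ⇒ x=−12/7=-1.7143; min R=1−1/(4·7/12)=0.5714>−1
Confirm numerically:
  x=-1.260: |R|=0.66610 <1
  x=-0.751: |R|=0.57800 <1
  x=-0.723: |R|=0.58193 <1
  x=-2.139: |R|=1.52994 >1
  x=-1.914: |R|=1.22298 >1
  x=-1.754: |R|=1.04063 >1
Stable set (-1.7143, 0).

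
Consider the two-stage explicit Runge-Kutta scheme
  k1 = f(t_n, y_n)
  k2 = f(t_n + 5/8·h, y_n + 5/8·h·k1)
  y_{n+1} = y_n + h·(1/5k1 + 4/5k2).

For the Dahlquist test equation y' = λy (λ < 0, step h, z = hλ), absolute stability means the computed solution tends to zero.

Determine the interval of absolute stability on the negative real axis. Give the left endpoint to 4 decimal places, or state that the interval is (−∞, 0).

Set f=λy, z=hλ:
  k1=λy_n ⇒ h·k1=z·y_n;  k2=λ(1+5/8z)y_n ⇒ h·k2=z(1+5/8z)y_n
  y_{n+1}/y_n = 1 + 1/5z + 4/5z(1+5/8z) = 1 + z + 1/2z²
  Hence R(z) = 1 + z + 1/2z².

Boundary: |R(x)|=1, x<0.
x=-0.6: |R|=0.5800
R=1: x+1/2x²=0 ⇒ x=−2=-2.0000; min R=1−1/(4·1/2)=0.5000>−1
Confirm numerically:
  x=-1.791: |R|=0.81284 <1
  x=-1.612: |R|=0.68727 <1
  x=-1.274: |R|=0.53754 <1
  x=-2.477: |R|=1.59076 >1
  x=-2.415: |R|=1.50111 >1
Stable set (-2.0000, 0).

(-2.0000, 0).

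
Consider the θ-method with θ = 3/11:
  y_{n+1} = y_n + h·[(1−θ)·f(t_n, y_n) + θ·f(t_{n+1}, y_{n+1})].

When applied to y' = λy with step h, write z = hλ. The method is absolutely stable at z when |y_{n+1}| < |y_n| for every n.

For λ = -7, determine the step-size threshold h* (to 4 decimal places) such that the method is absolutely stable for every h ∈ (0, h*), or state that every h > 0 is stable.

(-4.4000,0); λ=-7 ⇒ h* = (22/5)/7 = 0.6286.

Test eqn y'=λy, z=hλ:
  y_{n+1} = y_n + z·[8/11·y_n + 3/11·y_{n+1}] ⇒ (1 − 3/11z)y_{n+1} = (1 + 8/11z)y_n
  Hence R(z) = (1 + 8/11z)/(1 − 3/11z).

Solve |R(x)|<1 on ℝ⁻.
x=-0.6: |R|=0.4844
R=−1: 1+8/11x = −1+3/11x ⇒ -5/11x=2 ⇒ x=2/(-5/11)=-4.4000
Confirm numerically:
  x=-4.335: |R|=0.98646 <1
  x=-4.056: |R|=0.92576 <1
  x=-2.286: |R|=0.40811 <1
  x=-4.934: |R|=1.10348 >1
  x=-4.665: |R|=1.05301 >1
  x=-4.582: |R|=1.03677 >1
Interval (-4.4000, 0).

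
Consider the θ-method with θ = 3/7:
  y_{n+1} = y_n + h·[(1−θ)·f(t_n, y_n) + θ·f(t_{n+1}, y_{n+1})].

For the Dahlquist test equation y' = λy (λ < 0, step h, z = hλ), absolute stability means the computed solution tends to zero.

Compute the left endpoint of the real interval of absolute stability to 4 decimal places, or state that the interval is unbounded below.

z* = -14.0000.

Test eqn y'=λy, z=hλ:
  y_{n+1} = y_n + z·[4/7·y_n + 3/7·y_{n+1}] ⇒ (1 − 3/7z)y_{n+1} = (1 + 4/7z)y_n
  Hence R(z) = (1 + 4/7z)/(1 − 3/7z).

Need |R(x)|<1, x<0.
x=-1.25: |R|=0.1860
R=−1: 1+4/7x = −1+3/7x ⇒ -1/7x=2 ⇒ x=2/(-1/7)=-14.0000
Confirm numerically:
  x=-9.558: |R|=0.87548 <1
  x=-8.139: |R|=0.81344 <1
  x=-7.607: |R|=0.78562 <1
  x=-14.498: |R|=1.00986 >1
  x=-14.483: |R|=1.00957 >1
Interval (-14.0000, 0).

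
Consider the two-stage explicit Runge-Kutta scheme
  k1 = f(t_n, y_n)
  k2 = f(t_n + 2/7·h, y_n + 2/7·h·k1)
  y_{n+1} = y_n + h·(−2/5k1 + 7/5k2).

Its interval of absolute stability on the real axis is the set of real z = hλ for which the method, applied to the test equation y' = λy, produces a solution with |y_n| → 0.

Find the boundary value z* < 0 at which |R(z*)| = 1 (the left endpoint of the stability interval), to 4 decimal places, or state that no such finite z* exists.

z* = -2.5000.

Test eqn y'=λy, z=hλ:
  k1=λy_n ⇒ h·k1=z·y_n;  k2=λ(1+2/7z)y_n ⇒ h·k2=z(1+2/7z)y_n
  y_{n+1}/y_n = 1 − 2/5z + 7/5z(1+2/7z) = 1 + z + 2/5z²
  Hence R(z) = 1 + z + 2/5z².

Need |R(x)|<1, x<0.
x=-1.24: |R|=0.3750
R=1: x+2/5x²=0 ⇒ x=−5/2=-2.5000; min R=1−1/(4·2/5)=0.3750>−1
Confirm numerically:
  x=-2.377: |R|=0.88305 <1
  x=-2.217: |R|=0.74904 <1
  x=-1.853: |R|=0.52044 <1
  x=-1.293: |R|=0.37574 <1
  x=-3.016: |R|=1.62250 >1
  x=-2.814: |R|=1.35344 >1
Interval (-2.5000, 0).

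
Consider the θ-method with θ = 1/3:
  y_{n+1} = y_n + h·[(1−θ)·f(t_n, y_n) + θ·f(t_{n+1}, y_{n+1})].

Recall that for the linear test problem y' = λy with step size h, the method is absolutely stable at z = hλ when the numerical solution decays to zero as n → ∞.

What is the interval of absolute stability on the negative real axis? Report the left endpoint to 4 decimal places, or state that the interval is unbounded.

(-6.0000, 0).

Test eqn y'=λy, z=hλ:
  y_{n+1} = y_n + z·[2/3·y_n + 1/3·y_{n+1}] ⇒ (1 − 1/3z)y_{n+1} = (1 + 2/3z)y_n
  so R(z) = (1 + 2/3z)/(1 − 1/3z).

Solve |R(x)|<1 on ℝ⁻.
x=-0.49: |R|=0.5788
R=−1: 1+2/3x = −1+1/3x ⇒ -1/3x=2 ⇒ x=2/(-1/3)=-6.0000
Confirm numerically:
  x=-4.722: |R|=0.83450 <1
  x=-3.828: |R|=0.68190 <1
  x=-3.765: |R|=0.66962 <1
  x=-3.476: |R|=0.61025 <1
  x=-6.535: |R|=1.05611 >1
  x=-6.526: |R|=1.05522 >1
Stable set (-6.0000, 0).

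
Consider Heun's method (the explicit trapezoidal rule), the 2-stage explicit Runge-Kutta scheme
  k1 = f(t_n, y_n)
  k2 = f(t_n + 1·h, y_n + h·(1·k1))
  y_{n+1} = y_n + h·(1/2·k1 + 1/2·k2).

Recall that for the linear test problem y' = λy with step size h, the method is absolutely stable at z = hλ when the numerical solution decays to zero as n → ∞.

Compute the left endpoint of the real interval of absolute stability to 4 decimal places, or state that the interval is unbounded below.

On y'=λy, z=hλ:
  order 2, 2-stage ⇒ R(z)=1+z+z^2/2
  (e.g. R(-1.12)=0.50720, |R|=0.50720)

Boundary: |R(x)|=1, x<0.
x=-1.12: |R|=0.5072
|R(-2.05)|=1.0512 |R(-1.71)|=0.7520 |R(-1.53)|=0.6404
Bisect:
  x_lo=-2.3880 |R|=1.4633  x_hi=-0.1256 |R|=0.8823
  mid=-1.25677 |R|=0.53297 →hi
  mid=-1.82238 |R|=0.83815 →hi
  mid=-2.10518 |R|=1.11071 →lo
  mid=-1.96378 |R|=0.96444 →hi
  mid=-2.03448 |R|=1.03508 →lo
  mid=-1.99913 |R|=0.99913 →hi
  mid=-2.01681 |R|=1.01695 →lo
  mid=-2.00797 |R|=1.00800 →lo
  mid=-2.00355 |R|=1.00356 →lo
  ...
  [-2.00010,-1.99996] ⇒ x*=-2.0000
Interval (-2.0000, 0).

left endpoint -2.0000.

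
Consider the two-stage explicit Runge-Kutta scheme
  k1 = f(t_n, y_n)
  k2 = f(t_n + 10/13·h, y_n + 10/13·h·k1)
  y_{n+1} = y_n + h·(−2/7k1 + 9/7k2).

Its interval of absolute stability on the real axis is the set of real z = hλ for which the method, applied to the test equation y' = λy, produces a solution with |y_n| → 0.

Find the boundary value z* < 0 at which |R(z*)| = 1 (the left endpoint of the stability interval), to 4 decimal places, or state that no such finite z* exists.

z* = -1.0111.

Test eqn y'=λy, z=hλ:
  k1=λy_n ⇒ h·k1=z·y_n;  k2=λ(1+10/13z)y_n ⇒ h·k2=z(1+10/13z)y_n
  y_{n+1}/y_n = 1 − 2/7z + 9/7z(1+10/13z) = 1 + z + 90/91z²
  Hence R(z) = 1 + z + 90/91z².

Need |R(x)|<1, x<0.
x=-0.88: |R|=0.8859
R=1: x+90/91x²=0 ⇒ x=−91/90=-1.0111; min R=1−1/(4·90/91)=0.7472>−1
Confirm numerically:
  x=-0.765: |R|=0.81379 <1
  x=-0.584: |R|=0.75331 <1
  x=-0.582: |R|=0.75300 <1
  x=-0.483: |R|=0.74773 <1
  x=-1.603: |R|=1.93837 >1
  x=-1.453: |R|=1.63501 >1
  x=-1.298: |R|=1.36829 >1
Stable set (-1.0111, 0).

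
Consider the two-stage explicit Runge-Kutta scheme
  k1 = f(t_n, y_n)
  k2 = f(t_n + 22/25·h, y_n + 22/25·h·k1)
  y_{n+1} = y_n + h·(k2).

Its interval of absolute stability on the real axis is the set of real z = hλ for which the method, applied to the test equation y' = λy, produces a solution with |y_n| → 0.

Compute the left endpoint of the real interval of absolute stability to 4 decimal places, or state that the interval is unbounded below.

left endpoint -1.1364.

With y'=λy (z=hλ):
  k1=λy_n ⇒ h·k1=z·y_n;  k2=λ(1+22/25z)y_n ⇒ h·k2=z(1+22/25z)y_n
  y_{n+1}/y_n = 1 + z(1+22/25z) = 1 + z + 22/25z²
  ⇒ R(z) = 1 + z + 22/25z².

Boundary: |R(x)|=1, x<0.
x=-0.43: |R|=0.7327
R=1: x+22/25x²=0 ⇒ x=−25/22=-1.1364; min R=1−1/(4·22/25)=0.7159>−1
Confirm numerically:
  x=-1.029: |R|=0.90278 <1
  x=-0.754: |R|=0.74629 <1
  x=-0.740: |R|=0.74189 <1
  x=-1.695: |R|=1.83326 >1
  x=-1.572: |R|=1.60264 >1
  x=-1.371: |R|=1.28308 >1
Stable set (-1.1364, 0).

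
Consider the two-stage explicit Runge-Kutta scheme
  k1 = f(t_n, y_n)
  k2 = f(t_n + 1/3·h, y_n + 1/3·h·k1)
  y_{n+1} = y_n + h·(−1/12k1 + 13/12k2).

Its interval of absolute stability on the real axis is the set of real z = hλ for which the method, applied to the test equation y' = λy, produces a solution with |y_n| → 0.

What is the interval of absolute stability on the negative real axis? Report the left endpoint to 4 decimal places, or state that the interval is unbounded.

Test eqn y'=λy, z=hλ:
  k1=λy_n ⇒ h·k1=z·y_n;  k2=λ(1+1/3z)y_n ⇒ h·k2=z(1+1/3z)y_n
  y_{n+1}/y_n = 1 − 1/12z + 13/12z(1+1/3z) = 1 + z + 13/36z²
  so R(z) = 1 + z + 13/36z².

Need |R(x)|<1, x<0.
x=-0.72: |R|=0.4672
R=1: x+13/36x²=0 ⇒ x=−36/13=-2.7692; min R=1−1/(4·13/36)=0.3077>−1
Confirm numerically:
  x=-2.350: |R|=0.64424 <1
  x=-2.163: |R|=0.52648 <1
  x=-2.064: |R|=0.47437 <1
  x=-1.918: |R|=0.41043 <1
  x=-3.349: |R|=1.70115 >1
  x=-3.035: |R|=1.29128 >1
Interval (-2.7692, 0).

z∈(-2.7692,0).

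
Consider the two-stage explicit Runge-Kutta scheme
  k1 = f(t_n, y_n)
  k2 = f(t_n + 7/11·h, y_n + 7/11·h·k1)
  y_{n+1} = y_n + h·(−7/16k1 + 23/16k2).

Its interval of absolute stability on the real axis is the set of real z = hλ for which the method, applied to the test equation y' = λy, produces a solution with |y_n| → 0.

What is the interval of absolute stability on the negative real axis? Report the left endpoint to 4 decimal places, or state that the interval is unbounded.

On y'=λy, z=hλ:
  k1=λy_n ⇒ h·k1=z·y_n;  k2=λ(1+7/11z)y_n ⇒ h·k2=z(1+7/11z)y_n
  y_{n+1}/y_n = 1 − 7/16z + 23/16z(1+7/11z) = 1 + z + 161/176z²
  so R(z) = 1 + z + 161/176z².

Solve |R(x)|<1 on ℝ⁻.
x=-0.36: |R|=0.7586
R=1: x+161/176x²=0 ⇒ x=−176/161=-1.0932; min R=1−1/(4·161/176)=0.7267>−1
Confirm numerically:
  x=-0.955: |R|=0.87930 <1
  x=-0.794: |R|=0.78271 <1
  x=-0.773: |R|=0.77360 <1
  x=-0.695: |R|=0.74686 <1
  x=-1.488: |R|=1.53744 >1
  x=-1.158: |R|=1.06868 >1
Interval (-1.0932, 0).

z∈(-1.0932,0).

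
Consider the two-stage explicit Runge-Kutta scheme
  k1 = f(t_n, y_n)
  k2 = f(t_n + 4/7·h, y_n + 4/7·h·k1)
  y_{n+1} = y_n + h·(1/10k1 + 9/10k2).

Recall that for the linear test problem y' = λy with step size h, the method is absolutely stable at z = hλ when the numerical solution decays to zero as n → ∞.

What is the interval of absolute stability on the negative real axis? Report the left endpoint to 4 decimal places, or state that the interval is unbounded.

z∈(-1.9444,0).

Set f=λy, z=hλ:
  k1=λy_n ⇒ h·k1=z·y_n;  k2=λ(1+4/7z)y_n ⇒ h·k2=z(1+4/7z)y_n
  y_{n+1}/y_n = 1 + 1/10z + 9/10z(1+4/7z) = 1 + z + 18/35z²
  R(z) = 1 + z + 18/35z².

Boundary: |R(x)|=1, x<0.
x=-0.89: |R|=0.5174
R=1: x+18/35x²=0 ⇒ x=−35/18=-1.9444; min R=1−1/(4·18/35)=0.5139>−1
Confirm numerically:
  x=-1.538: |R|=0.67851 <1
  x=-1.357: |R|=0.59003 <1
  x=-1.129: |R|=0.52653 <1
  x=-2.143: |R|=1.21883 >1
  x=-2.099: |R|=1.16684 >1
Stable set (-1.9444, 0).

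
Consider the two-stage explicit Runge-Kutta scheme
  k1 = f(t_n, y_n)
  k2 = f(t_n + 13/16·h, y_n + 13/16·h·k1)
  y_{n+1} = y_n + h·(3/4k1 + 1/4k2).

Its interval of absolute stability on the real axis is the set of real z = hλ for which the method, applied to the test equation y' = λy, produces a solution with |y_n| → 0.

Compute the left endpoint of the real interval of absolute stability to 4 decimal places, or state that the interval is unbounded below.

left endpoint -4.9231.

Set f=λy, z=hλ:
  k1=λy_n ⇒ h·k1=z·y_n;  k2=λ(1+13/16z)y_n ⇒ h·k2=z(1+13/16z)y_n
  y_{n+1}/y_n = 1 + 3/4z + 1/4z(1+13/16z) = 1 + z + 13/64z²
  so R(z) = 1 + z + 13/64z².

Boundary: |R(x)|=1, x<0.
x=-0.76: |R|=0.3573
R=1: x+13/64x²=0 ⇒ x=−64/13=-4.9231; min R=1−1/(4·13/64)=-0.2308>−1
Confirm numerically:
  x=-4.770: |R|=0.85168 <1
  x=-4.217: |R|=0.39519 <1
  x=-2.605: |R|=0.22659 <1
  x=-2.522: |R|=0.23003 <1
  x=-5.438: |R|=1.56878 >1
  x=-5.436: |R|=1.56636 >1
Stable set (-4.9231, 0).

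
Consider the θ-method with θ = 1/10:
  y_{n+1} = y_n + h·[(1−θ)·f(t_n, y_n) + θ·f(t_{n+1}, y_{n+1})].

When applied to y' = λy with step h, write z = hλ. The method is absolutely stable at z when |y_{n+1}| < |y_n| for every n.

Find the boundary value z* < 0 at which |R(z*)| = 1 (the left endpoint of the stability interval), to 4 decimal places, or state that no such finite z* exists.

On y'=λy, z=hλ:
  y_{n+1} = y_n + z·[9/10·y_n + 1/10·y_{n+1}] ⇒ (1 − 1/10z)y_{n+1} = (1 + 9/10z)y_n
  so R(z) = (1 + 9/10z)/(1 − 1/10z).

Find x<0 with |R(x)|<1.
x=-1.39: |R|=0.2204
R=−1: 1+9/10x = −1+1/10x ⇒ -4/5x=2 ⇒ x=2/(-4/5)=-2.5000
Confirm numerically:
  x=-2.194: |R|=0.79925 <1
  x=-1.781: |R|=0.51176 <1
  x=-1.376: |R|=0.20956 <1
  x=-1.230: |R|=0.09528 <1
  x=-2.956: |R|=1.28157 >1
  x=-2.868: |R|=1.22878 >1
Stable set (-2.5000, 0).

z* = -2.5000.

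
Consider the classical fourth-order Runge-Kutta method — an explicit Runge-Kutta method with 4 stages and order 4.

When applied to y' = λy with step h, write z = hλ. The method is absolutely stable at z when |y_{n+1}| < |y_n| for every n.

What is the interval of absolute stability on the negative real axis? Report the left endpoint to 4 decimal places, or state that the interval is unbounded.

z∈(-2.7853,0).

Set f=λy, z=hλ:
  order 4, 4-stage ⇒ R(z)=1+z+z^2/2+z^3/6+z^4/24
  (e.g. R(-1.1)=0.34417, |R|=0.34417)

Find x<0 with |R(x)|<1.
x=-1.1: |R|=0.3442
|R(-2.65)|=0.8145 |R(-2.2)|=0.4214 |R(-0.62)|=0.5386
Bisect:
  x_lo=-3.6066 |R|=3.1282  x_hi=-0.2610 |R|=0.7703
  mid=-1.93378 |R|=0.31341 →hi
  mid=-2.77019 |R|=0.97747 →hi
  mid=-3.18840 |R|=1.79844 →lo
  mid=-2.97929 |R|=1.33412 →lo
  mid=-2.87474 |R|=1.14345 →lo
  mid=-2.82247 |R|=1.05751 →lo
  mid=-2.79633 |R|=1.01677 →lo
  mid=-2.78326 |R|=0.99694 →hi
  mid=-2.78979 |R|=1.00681 →lo
  ...
  [-2.78530,-2.78510] ⇒ x*=-2.7853
Stable set (-2.7853, 0).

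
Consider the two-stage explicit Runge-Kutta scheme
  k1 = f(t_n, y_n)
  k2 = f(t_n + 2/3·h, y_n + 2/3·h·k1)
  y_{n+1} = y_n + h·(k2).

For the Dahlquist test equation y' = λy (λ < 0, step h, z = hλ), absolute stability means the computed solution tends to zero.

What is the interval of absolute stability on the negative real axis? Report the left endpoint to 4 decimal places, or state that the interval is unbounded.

(-1.5000, 0).

With y'=λy (z=hλ):
  k1=λy_n ⇒ h·k1=z·y_n;  k2=λ(1+2/3z)y_n ⇒ h·k2=z(1+2/3z)y_n
  y_{n+1}/y_n = 1 + z(1+2/3z) = 1 + z + 2/3z²
  ⇒ R(z) = 1 + z + 2/3z².

Solve |R(x)|<1 on ℝ⁻.
x=-1.1: |R|=0.7067
R=1: x+2/3x²=0 ⇒ x=−3/2=-1.5000; min R=1−1/(4·2/3)=0.6250>−1
Confirm numerically:
  x=-1.463: |R|=0.96391 <1
  x=-1.289: |R|=0.81868 <1
  x=-0.963: |R|=0.65525 <1
  x=-2.067: |R|=1.78133 >1
  x=-2.048: |R|=1.74820 >1
  x=-1.855: |R|=1.43902 >1
Interval (-1.5000, 0).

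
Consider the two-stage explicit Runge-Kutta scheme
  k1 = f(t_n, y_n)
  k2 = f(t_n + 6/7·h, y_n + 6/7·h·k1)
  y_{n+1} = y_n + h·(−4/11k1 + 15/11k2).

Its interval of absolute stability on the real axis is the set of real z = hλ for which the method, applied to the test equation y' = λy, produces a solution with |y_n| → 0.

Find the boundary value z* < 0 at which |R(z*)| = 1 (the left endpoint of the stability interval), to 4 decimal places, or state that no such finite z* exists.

z* = -0.8556.

With y'=λy (z=hλ):
  k1=λy_n ⇒ h·k1=z·y_n;  k2=λ(1+6/7z)y_n ⇒ h·k2=z(1+6/7z)y_n
  y_{n+1}/y_n = 1 − 4/11z + 15/11z(1+6/7z) = 1 + z + 90/77z²
  so R(z) = 1 + z + 90/77z².

Find x<0 with |R(x)|<1.
x=-0.91: |R|=1.0579
R=1: x+90/77x²=0 ⇒ x=−77/90=-0.8556; min R=1−1/(4·90/77)=0.7861>−1
Confirm numerically:
  x=-0.816: |R|=0.96227 <1
  x=-0.734: |R|=0.89571 <1
  x=-0.682: |R|=0.86165 <1
  x=-1.195: |R|=1.47412 >1
  x=-1.023: |R|=1.20022 >1
Stable set (-0.8556, 0).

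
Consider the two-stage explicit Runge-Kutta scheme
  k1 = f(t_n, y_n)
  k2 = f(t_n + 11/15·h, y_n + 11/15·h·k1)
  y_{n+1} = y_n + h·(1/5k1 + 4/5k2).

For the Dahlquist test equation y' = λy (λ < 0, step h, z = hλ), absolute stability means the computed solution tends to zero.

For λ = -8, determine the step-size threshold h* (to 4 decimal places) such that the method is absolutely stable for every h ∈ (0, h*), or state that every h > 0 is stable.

(-1.7045,0); λ=-8 ⇒ h* = (75/44)/8 = 0.2131.

Test eqn y'=λy, z=hλ:
  k1=λy_n ⇒ h·k1=z·y_n;  k2=λ(1+11/15z)y_n ⇒ h·k2=z(1+11/15z)y_n
  y_{n+1}/y_n = 1 + 1/5z + 4/5z(1+11/15z) = 1 + z + 44/75z²
  Hence R(z) = 1 + z + 44/75z².

Boundary: |R(x)|=1, x<0.
x=-0.76: |R|=0.5789
R=1: x+44/75x²=0 ⇒ x=−75/44=-1.7045; min R=1−1/(4·44/75)=0.5739>−1
Confirm numerically:
  x=-1.559: |R|=0.86688 <1
  x=-1.440: |R|=0.77651 <1
  x=-1.042: |R|=0.59498 <1
  x=-0.690: |R|=0.58931 <1
  x=-1.970: |R|=1.30679 >1
  x=-1.887: |R|=1.20198 >1
  x=-1.744: |R|=1.04037 >1
Interval (-1.7045, 0).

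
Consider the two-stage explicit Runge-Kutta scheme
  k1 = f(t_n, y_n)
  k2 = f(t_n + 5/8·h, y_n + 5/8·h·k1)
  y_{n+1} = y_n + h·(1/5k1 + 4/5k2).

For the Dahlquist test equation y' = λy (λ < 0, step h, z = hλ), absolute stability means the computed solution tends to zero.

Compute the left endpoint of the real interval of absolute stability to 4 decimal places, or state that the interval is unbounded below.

With y'=λy (z=hλ):
  k1=λy_n ⇒ h·k1=z·y_n;  k2=λ(1+5/8z)y_n ⇒ h·k2=z(1+5/8z)y_n
  y_{n+1}/y_n = 1 + 1/5z + 4/5z(1+5/8z) = 1 + z + 1/2z²
  Hence R(z) = 1 + z + 1/2z².

Need |R(x)|<1, x<0.
x=-1.63: |R|=0.6985
R=1: x+1/2x²=0 ⇒ x=−2=-2.0000; min R=1−1/(4·1/2)=0.5000>−1
Confirm numerically:
  x=-1.961: |R|=0.96176 <1
  x=-1.733: |R|=0.76864 <1
  x=-1.082: |R|=0.50336 <1
  x=-2.443: |R|=1.54112 >1
  x=-2.186: |R|=1.20330 >1
  x=-2.040: |R|=1.04080 >1
So |R|<1 on (-2.0000, 0).

left endpoint -2.0000.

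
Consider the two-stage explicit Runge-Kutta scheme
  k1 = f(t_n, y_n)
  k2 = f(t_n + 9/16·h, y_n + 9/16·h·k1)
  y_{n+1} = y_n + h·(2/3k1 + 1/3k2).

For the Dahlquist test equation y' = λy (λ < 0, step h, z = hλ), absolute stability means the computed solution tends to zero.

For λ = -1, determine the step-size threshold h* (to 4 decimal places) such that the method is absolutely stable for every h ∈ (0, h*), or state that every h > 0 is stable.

Test eqn y'=λy, z=hλ:
  k1=λy_n ⇒ h·k1=z·y_n;  k2=λ(1+9/16z)y_n ⇒ h·k2=z(1+9/16z)y_n
  y_{n+1}/y_n = 1 + 2/3z + 1/3z(1+9/16z) = 1 + z + 3/16z²
  R(z) = 1 + z + 3/16z².

Solve |R(x)|<1 on ℝ⁻.
x=-1.63: |R|=0.1318
R=1: x+3/16x²=0 ⇒ x=−16/3=-5.3333; min R=1−1/(4·3/16)=-0.3333>−1
Confirm numerically:
  x=-4.805: |R|=0.52400 <1
  x=-3.178: |R|=0.28431 <1
  x=-2.673: |R|=0.33333 <1
  x=-5.912: |R|=1.64145 >1
  x=-5.773: |R|=1.47591 >1
  x=-5.683: |R|=1.37259 >1
So |R|<1 on (-5.3333, 0).

(-5.3333,0); λ=-1 ⇒ h* = (16/3)/1 = 5.3333.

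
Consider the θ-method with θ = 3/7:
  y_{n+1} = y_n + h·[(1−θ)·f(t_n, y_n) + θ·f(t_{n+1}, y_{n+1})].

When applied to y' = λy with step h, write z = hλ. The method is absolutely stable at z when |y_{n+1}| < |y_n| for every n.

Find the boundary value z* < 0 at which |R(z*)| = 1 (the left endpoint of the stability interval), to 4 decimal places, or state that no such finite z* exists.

Set f=λy, z=hλ:
  y_{n+1} = y_n + z·[4/7·y_n + 3/7·y_{n+1}] ⇒ (1 − 3/7z)y_{n+1} = (1 + 4/7z)y_n
  Hence R(z) = (1 + 4/7z)/(1 − 3/7z).

Solve |R(x)|<1 on ℝ⁻.
x=-0.61: |R|=0.5164
R=−1: 1+4/7x = −1+3/7x ⇒ -1/7x=2 ⇒ x=2/(-1/7)=-14.0000
Confirm numerically:
  x=-10.840: |R|=0.92004 <1
  x=-8.998: |R|=0.85286 <1
  x=-8.537: |R|=0.83248 <1
  x=-8.349: |R|=0.82367 <1
  x=-14.384: |R|=1.00766 >1
  x=-14.184: |R|=1.00371 >1
  x=-14.125: |R|=1.00253 >1
Interval (-14.0000, 0).

left endpoint -14.0000.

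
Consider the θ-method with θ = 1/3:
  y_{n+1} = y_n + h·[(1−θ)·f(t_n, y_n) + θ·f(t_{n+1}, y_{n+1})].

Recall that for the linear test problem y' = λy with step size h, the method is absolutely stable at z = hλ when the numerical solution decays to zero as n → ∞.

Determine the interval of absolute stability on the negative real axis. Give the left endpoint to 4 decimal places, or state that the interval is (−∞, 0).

z∈(-6.0000,0).

Test eqn y'=λy, z=hλ:
  y_{n+1} = y_n + z·[2/3·y_n + 1/3·y_{n+1}] ⇒ (1 − 1/3z)y_{n+1} = (1 + 2/3z)y_n
  R(z) = (1 + 2/3z)/(1 − 1/3z).

Boundary: |R(x)|=1, x<0.
x=-0.97: |R|=0.2670
R=−1: 1+2/3x = −1+1/3x ⇒ -1/3x=2 ⇒ x=2/(-1/3)=-6.0000
Confirm numerically:
  x=-5.259: |R|=0.91028 <1
  x=-2.669: |R|=0.41242 <1
  x=-2.489: |R|=0.36036 <1
  x=-6.190: |R|=1.02067 >1
  x=-6.116: |R|=1.01272 >1
  x=-6.097: |R|=1.01066 >1
Stable set (-6.0000, 0).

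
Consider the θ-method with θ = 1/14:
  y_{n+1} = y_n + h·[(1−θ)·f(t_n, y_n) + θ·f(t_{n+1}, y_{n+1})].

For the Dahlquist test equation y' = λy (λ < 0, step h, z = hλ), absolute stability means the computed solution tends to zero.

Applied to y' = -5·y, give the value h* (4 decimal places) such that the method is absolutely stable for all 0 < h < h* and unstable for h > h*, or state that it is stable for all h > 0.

With y'=λy (z=hλ):
  y_{n+1} = y_n + z·[13/14·y_n + 1/14·y_{n+1}] ⇒ (1 − 1/14z)y_{n+1} = (1 + 13/14z)y_n
  so R(z) = (1 + 13/14z)/(1 − 1/14z).

Solve |R(x)|<1 on ℝ⁻.
x=-1.69: |R|=0.5080
R=−1: 1+13/14x = −1+1/14x ⇒ -6/7x=2 ⇒ x=2/(-6/7)=-2.3333
Confirm numerically:
  x=-2.040: |R|=0.78055 <1
  x=-2.039: |R|=0.77979 <1
  x=-1.645: |R|=0.47204 <1
  x=-1.149: |R|=0.06185 <1
  x=-2.681: |R|=1.25010 >1
  x=-2.500: |R|=1.12121 >1
  x=-2.443: |R|=1.08003 >1
Interval (-2.3333, 0).

(-2.3333,0); λ=-5 ⇒ h* = (7/3)/5 = 0.4667.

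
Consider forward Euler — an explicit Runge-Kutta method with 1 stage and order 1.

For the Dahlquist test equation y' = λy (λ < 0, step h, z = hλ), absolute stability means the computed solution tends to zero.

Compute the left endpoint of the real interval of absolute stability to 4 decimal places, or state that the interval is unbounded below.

z* = -2.0000.

On y'=λy, z=hλ:
  order 1, 1-stage ⇒ R(z)=1+z
  (e.g. R(-1.73)=-0.73000, |R|=0.73000)

Solve |R(x)|<1 on ℝ⁻.
x=-1.73: |R|=0.7300
|R(-2.11)|=1.1100 |R(-1.49)|=0.4900 |R(-1.39)|=0.3900
Bisect:
  x_lo=-2.5291 |R|=1.5291  x_hi=-0.0696 |R|=0.9304
  mid=-1.29937 |R|=0.29937 →hi
  mid=-1.91425 |R|=0.91425 →hi
  mid=-2.22169 |R|=1.22169 →lo
  mid=-2.06797 |R|=1.06797 →lo
  mid=-1.99111 |R|=0.99111 →hi
  mid=-2.02954 |R|=1.02954 →lo
  mid=-2.01033 |R|=1.01033 →lo
  mid=-2.00072 |R|=1.00072 →lo
  mid=-1.99592 |R|=0.99592 →hi
  mid=-1.99832 |R|=0.99832 →hi
  ...
  [-2.00012,-1.99997] ⇒ x*=-2.0000
So |R|<1 on (-2.0000, 0).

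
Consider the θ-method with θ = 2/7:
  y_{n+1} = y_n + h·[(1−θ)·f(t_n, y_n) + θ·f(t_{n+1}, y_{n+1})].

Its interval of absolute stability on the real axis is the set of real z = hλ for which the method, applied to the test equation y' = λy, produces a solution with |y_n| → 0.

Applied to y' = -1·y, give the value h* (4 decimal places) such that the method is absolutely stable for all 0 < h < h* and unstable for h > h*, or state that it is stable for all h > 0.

Test eqn y'=λy, z=hλ:
  y_{n+1} = y_n + z·[5/7·y_n + 2/7·y_{n+1}] ⇒ (1 − 2/7z)y_{n+1} = (1 + 5/7z)y_n
  ⇒ R(z) = (1 + 5/7z)/(1 − 2/7z).

Need |R(x)|<1, x<0.
x=-0.85: |R|=0.3161
R=−1: 1+5/7x = −1+2/7x ⇒ -3/7x=2 ⇒ x=2/(-3/7)=-4.6667
Confirm numerically:
  x=-4.355: |R|=0.94048 <1
  x=-4.283: |R|=0.92606 <1
  x=-4.116: |R|=0.89154 <1
  x=-2.598: |R|=0.49114 <1
  x=-4.975: |R|=1.05457 >1
  x=-4.878: |R|=1.03784 >1
Interval (-4.6667, 0).

(-4.6667,0); λ=-1 ⇒ h* = (14/3)/1 = 4.6667.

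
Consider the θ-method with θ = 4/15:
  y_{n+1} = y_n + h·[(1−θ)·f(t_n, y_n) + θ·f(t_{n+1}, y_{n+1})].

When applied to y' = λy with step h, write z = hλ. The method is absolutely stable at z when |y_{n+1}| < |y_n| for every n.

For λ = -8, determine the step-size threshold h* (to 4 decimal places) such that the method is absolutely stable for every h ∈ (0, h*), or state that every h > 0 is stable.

(-4.2857,0); λ=-8 ⇒ h* = (30/7)/8 = 0.5357.

Test eqn y'=λy, z=hλ:
  y_{n+1} = y_n + z·[11/15·y_n + 4/15·y_{n+1}] ⇒ (1 − 4/15z)y_{n+1} = (1 + 11/15z)y_n
  R(z) = (1 + 11/15z)/(1 − 4/15z).

Need |R(x)|<1, x<0.
x=-1.77: |R|=0.2024
R=−1: 1+11/15x = −1+4/15x ⇒ -7/15x=2 ⇒ x=2/(-7/15)=-4.2857
Confirm numerically:
  x=-2.639: |R|=0.54895 <1
  x=-2.438: |R|=0.47746 <1
  x=-2.342: |R|=0.44164 <1
  x=-4.827: |R|=1.11044 >1
  x=-4.763: |R|=1.09811 >1
  x=-4.416: |R|=1.02792 >1
So |R|<1 on (-4.2857, 0).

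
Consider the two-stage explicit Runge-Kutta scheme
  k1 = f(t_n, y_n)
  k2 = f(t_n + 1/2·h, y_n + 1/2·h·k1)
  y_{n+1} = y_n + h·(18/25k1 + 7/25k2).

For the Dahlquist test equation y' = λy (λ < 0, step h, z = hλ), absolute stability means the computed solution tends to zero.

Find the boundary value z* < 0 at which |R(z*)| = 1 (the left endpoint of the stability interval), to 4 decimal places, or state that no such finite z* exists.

On y'=λy, z=hλ:
  k1=λy_n ⇒ h·k1=z·y_n;  k2=λ(1+1/2z)y_n ⇒ h·k2=z(1+1/2z)y_n
  y_{n+1}/y_n = 1 + 18/25z + 7/25z(1+1/2z) = 1 + z + 7/50z²
  ⇒ R(z) = 1 + z + 7/50z².

Solve |R(x)|<1 on ℝ⁻.
x=-0.41: |R|=0.6135
R=1: x+7/50x²=0 ⇒ x=−50/7=-7.1429; min R=1−1/(4·7/50)=-0.7857>−1
Confirm numerically:
  x=-5.727: |R|=0.13521 <1
  x=-5.599: |R|=0.21017 <1
  x=-4.160: |R|=0.73722 <1
  x=-7.309: |R|=1.17001 >1
  x=-7.173: |R|=1.03027 >1
Interval (-7.1429, 0).

z* = -7.1429.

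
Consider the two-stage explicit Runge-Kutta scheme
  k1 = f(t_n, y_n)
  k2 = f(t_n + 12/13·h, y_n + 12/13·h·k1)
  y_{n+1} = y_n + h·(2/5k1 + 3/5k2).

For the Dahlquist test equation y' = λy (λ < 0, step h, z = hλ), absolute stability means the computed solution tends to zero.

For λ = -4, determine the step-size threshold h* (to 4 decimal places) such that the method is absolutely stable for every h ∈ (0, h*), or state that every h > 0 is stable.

With y'=λy (z=hλ):
  k1=λy_n ⇒ h·k1=z·y_n;  k2=λ(1+12/13z)y_n ⇒ h·k2=z(1+12/13z)y_n
  y_{n+1}/y_n = 1 + 2/5z + 3/5z(1+12/13z) = 1 + z + 36/65z²
  so R(z) = 1 + z + 36/65z².

Find x<0 with |R(x)|<1.
x=-0.93: |R|=0.5490
R=1: x+36/65x²=0 ⇒ x=−65/36=-1.8056; min R=1−1/(4·36/65)=0.5486>−1
Confirm numerically:
  x=-1.435: |R|=0.70549 <1
  x=-1.088: |R|=0.56761 <1
  x=-0.724: |R|=0.56631 <1
  x=-2.395: |R|=1.78188 >1
  x=-2.175: |R|=1.44504 >1
  x=-1.938: |R|=1.14216 >1
Interval (-1.8056, 0).

(-1.8056,0); λ=-4 ⇒ h* = (65/36)/4 = 0.4514.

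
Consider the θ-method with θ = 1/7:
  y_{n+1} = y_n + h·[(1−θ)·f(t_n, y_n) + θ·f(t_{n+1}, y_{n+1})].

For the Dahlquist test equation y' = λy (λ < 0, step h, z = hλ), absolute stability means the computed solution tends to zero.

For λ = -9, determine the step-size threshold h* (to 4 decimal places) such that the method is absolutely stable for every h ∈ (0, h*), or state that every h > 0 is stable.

Test eqn y'=λy, z=hλ:
  y_{n+1} = y_n + z·[6/7·y_n + 1/7·y_{n+1}] ⇒ (1 − 1/7z)y_{n+1} = (1 + 6/7z)y_n
  R(z) = (1 + 6/7z)/(1 − 1/7z).

Boundary: |R(x)|=1, x<0.
x=-1.05: |R|=0.0870
R=−1: 1+6/7x = −1+1/7x ⇒ -5/7x=2 ⇒ x=2/(-5/7)=-2.8000
Confirm numerically:
  x=-2.678: |R|=0.93697 <1
  x=-2.658: |R|=0.92649 <1
  x=-2.617: |R|=0.90486 <1
  x=-1.730: |R|=0.38717 <1
  x=-3.160: |R|=1.17717 >1
  x=-2.985: |R|=1.09264 >1
  x=-2.889: |R|=1.04500 >1
Interval (-2.8000, 0).

(-2.8000,0); λ=-9 ⇒ h* = (14/5)/9 = 0.3111.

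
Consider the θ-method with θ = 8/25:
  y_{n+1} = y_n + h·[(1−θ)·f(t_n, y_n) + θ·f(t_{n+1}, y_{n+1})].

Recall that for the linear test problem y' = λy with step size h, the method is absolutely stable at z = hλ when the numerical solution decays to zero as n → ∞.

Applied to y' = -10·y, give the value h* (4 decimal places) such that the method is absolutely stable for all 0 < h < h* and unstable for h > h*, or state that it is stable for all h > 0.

Set f=λy, z=hλ:
  y_{n+1} = y_n + z·[17/25·y_n + 8/25·y_{n+1}] ⇒ (1 − 8/25z)y_{n+1} = (1 + 17/25z)y_n
  so R(z) = (1 + 17/25z)/(1 − 8/25z).

Solve |R(x)|<1 on ℝ⁻.
x=-0.59: |R|=0.5037
R=−1: 1+17/25x = −1+8/25x ⇒ -9/25x=2 ⇒ x=2/(-9/25)=-5.5556
Confirm numerically:
  x=-5.362: |R|=0.97434 <1
  x=-3.660: |R|=0.68570 <1
  x=-2.671: |R|=0.44011 <1
  x=-6.063: |R|=1.06213 >1
  x=-6.052: |R|=1.06086 >1
  x=-5.773: |R|=1.02749 >1
Interval (-5.5556, 0).

(-5.5556,0); λ=-10 ⇒ h* = (50/9)/10 = 0.5556.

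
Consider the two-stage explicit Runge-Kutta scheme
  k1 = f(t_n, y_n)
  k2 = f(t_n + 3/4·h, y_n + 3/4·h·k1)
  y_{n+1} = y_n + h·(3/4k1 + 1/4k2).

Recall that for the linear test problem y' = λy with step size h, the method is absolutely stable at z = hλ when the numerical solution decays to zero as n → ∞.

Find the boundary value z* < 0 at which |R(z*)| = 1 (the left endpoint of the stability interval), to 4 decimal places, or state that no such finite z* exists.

On y'=λy, z=hλ:
  k1=λy_n ⇒ h·k1=z·y_n;  k2=λ(1+3/4z)y_n ⇒ h·k2=z(1+3/4z)y_n
  y_{n+1}/y_n = 1 + 3/4z + 1/4z(1+3/4z) = 1 + z + 3/16z²
  ⇒ R(z) = 1 + z + 3/16z².

Solve |R(x)|<1 on ℝ⁻.
x=-0.35: |R|=0.6730
R=1: x+3/16x²=0 ⇒ x=−16/3=-5.3333; min R=1−1/(4·3/16)=-0.3333>−1
Confirm numerically:
  x=-3.884: |R|=0.05548 <1
  x=-3.679: |R|=0.14118 <1
  x=-2.267: |R|=0.30338 <1
  x=-5.767: |R|=1.46893 >1
  x=-5.703: |R|=1.39529 >1
  x=-5.527: |R|=1.20070 >1
So |R|<1 on (-5.3333, 0).

left endpoint -5.3333.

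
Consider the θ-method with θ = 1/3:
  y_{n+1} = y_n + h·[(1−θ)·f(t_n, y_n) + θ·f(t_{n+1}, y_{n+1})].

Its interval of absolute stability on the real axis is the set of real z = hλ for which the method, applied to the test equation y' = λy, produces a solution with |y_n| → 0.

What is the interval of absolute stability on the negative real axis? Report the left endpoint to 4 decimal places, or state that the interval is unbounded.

With y'=λy (z=hλ):
  y_{n+1} = y_n + z·[2/3·y_n + 1/3·y_{n+1}] ⇒ (1 − 1/3z)y_{n+1} = (1 + 2/3z)y_n
  R(z) = (1 + 2/3z)/(1 − 1/3z).

Need |R(x)|<1, x<0.
x=-1.71: |R|=0.0892
R=−1: 1+2/3x = −1+1/3x ⇒ -1/3x=2 ⇒ x=2/(-1/3)=-6.0000
Confirm numerically:
  x=-5.849: |R|=0.98294 <1
  x=-3.731: |R|=0.66290 <1
  x=-2.646: |R|=0.40595 <1
  x=-6.561: |R|=1.05868 >1
  x=-6.098: |R|=1.01077 >1
Stable set (-6.0000, 0).

z∈(-6.0000,0).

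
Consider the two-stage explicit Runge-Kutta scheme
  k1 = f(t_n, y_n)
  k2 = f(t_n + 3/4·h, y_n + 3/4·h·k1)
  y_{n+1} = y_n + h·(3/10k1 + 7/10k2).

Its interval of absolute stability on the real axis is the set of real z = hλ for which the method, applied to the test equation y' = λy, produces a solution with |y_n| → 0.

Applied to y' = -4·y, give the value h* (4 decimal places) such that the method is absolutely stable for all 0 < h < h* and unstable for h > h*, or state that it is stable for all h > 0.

With y'=λy (z=hλ):
  k1=λy_n ⇒ h·k1=z·y_n;  k2=λ(1+3/4z)y_n ⇒ h·k2=z(1+3/4z)y_n
  y_{n+1}/y_n = 1 + 3/10z + 7/10z(1+3/4z) = 1 + z + 21/40z²
  so R(z) = 1 + z + 21/40z².

Solve |R(x)|<1 on ℝ⁻.
x=-0.55: |R|=0.6088
R=1: x+21/40x²=0 ⇒ x=−40/21=-1.9048; min R=1−1/(4·21/40)=0.5238>−1
Confirm numerically:
  x=-1.857: |R|=0.95344 <1
  x=-1.851: |R|=0.94776 <1
  x=-1.187: |R|=0.55271 <1
  x=-2.092: |R|=1.20564 >1
  x=-2.064: |R|=1.17255 >1
Interval (-1.9048, 0).

(-1.9048,0); λ=-4 ⇒ h* = (40/21)/4 = 0.4762.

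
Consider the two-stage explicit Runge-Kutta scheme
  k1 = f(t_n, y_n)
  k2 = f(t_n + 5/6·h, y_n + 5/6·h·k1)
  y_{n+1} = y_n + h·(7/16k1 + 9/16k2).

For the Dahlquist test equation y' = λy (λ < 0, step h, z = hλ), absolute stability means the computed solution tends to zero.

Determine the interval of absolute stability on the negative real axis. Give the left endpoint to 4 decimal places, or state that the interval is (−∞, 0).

Test eqn y'=λy, z=hλ:
  k1=λy_n ⇒ h·k1=z·y_n;  k2=λ(1+5/6z)y_n ⇒ h·k2=z(1+5/6z)y_n
  y_{n+1}/y_n = 1 + 7/16z + 9/16z(1+5/6z) = 1 + z + 15/32z²
  so R(z) = 1 + z + 15/32z².

Solve |R(x)|<1 on ℝ⁻.
x=-1.74: |R|=0.6792
R=1: x+15/32x²=0 ⇒ x=−32/15=-2.1333; min R=1−1/(4·15/32)=0.4667>−1
Confirm numerically:
  x=-1.825: |R|=0.73623 <1
  x=-1.280: |R|=0.48800 <1
  x=-1.172: |R|=0.47187 <1
  x=-0.887: |R|=0.48180 <1
  x=-2.698: |R|=1.71413 >1
  x=-2.599: |R|=1.56731 >1
  x=-2.226: |R|=1.09669 >1
So |R|<1 on (-2.1333, 0).

z∈(-2.1333,0).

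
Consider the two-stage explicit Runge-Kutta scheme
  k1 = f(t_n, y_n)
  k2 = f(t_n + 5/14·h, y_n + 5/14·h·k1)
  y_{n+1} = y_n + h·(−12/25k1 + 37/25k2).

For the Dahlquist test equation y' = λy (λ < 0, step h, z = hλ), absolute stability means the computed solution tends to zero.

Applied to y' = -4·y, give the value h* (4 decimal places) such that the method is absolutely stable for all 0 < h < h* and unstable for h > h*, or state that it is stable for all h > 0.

With y'=λy (z=hλ):
  k1=λy_n ⇒ h·k1=z·y_n;  k2=λ(1+5/14z)y_n ⇒ h·k2=z(1+5/14z)y_n
  y_{n+1}/y_n = 1 − 12/25z + 37/25z(1+5/14z) = 1 + z + 37/70z²
  so R(z) = 1 + z + 37/70z².

Need |R(x)|<1, x<0.
x=-1.35: |R|=0.6133
R=1: x+37/70x²=0 ⇒ x=−70/37=-1.8919; min R=1−1/(4·37/70)=0.5270>−1
Confirm numerically:
  x=-1.703: |R|=0.82997 <1
  x=-1.416: |R|=0.64382 <1
  x=-0.841: |R|=0.53285 <1
  x=-0.773: |R|=0.54284 <1
  x=-2.293: |R|=1.48615 >1
  x=-2.093: |R|=1.22249 >1
So |R|<1 on (-1.8919, 0).

(-1.8919,0); λ=-4 ⇒ h* = (70/37)/4 = 0.4730.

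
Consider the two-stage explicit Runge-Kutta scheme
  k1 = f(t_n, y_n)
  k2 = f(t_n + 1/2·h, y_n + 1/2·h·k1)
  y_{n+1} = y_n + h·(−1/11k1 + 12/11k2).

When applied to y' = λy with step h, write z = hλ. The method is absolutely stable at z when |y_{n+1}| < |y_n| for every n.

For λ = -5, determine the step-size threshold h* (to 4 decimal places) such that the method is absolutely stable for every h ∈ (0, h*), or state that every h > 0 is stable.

Set f=λy, z=hλ:
  k1=λy_n ⇒ h·k1=z·y_n;  k2=λ(1+1/2z)y_n ⇒ h·k2=z(1+1/2z)y_n
  y_{n+1}/y_n = 1 − 1/11z + 12/11z(1+1/2z) = 1 + z + 6/11z²
  Hence R(z) = 1 + z + 6/11z².

Need |R(x)|<1, x<0.
x=-0.92: |R|=0.5417
R=1: x+6/11x²=0 ⇒ x=−11/6=-1.8333; min R=1−1/(4·6/11)=0.5417>−1
Confirm numerically:
  x=-0.992: |R|=0.54476 <1
  x=-0.843: |R|=0.54463 <1
  x=-0.779: |R|=0.55200 <1
  x=-2.175: |R|=1.40534 >1
  x=-2.003: |R|=1.18537 >1
Interval (-1.8333, 0).

(-1.8333,0); λ=-5 ⇒ h* = (11/6)/5 = 0.3667.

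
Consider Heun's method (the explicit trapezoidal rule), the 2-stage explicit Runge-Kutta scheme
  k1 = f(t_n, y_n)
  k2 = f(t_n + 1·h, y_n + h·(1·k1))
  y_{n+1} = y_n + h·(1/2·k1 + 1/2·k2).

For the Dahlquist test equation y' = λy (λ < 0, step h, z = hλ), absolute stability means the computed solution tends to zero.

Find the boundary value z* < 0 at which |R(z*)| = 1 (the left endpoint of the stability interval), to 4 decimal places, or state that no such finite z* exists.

On y'=λy, z=hλ:
  order 2, 2-stage ⇒ R(z)=1+z+z^2/2
  (e.g. R(-1.19)=0.51805, |R|=0.51805)

Need |R(x)|<1, x<0.
x=-1.19: |R|=0.5181
|R(-1.33)|=0.5544 |R(-1.21)|=0.5221 |R(-0.79)|=0.5221
Bisect:
  x_lo=-2.7717 |R|=2.0695  x_hi=-0.0680 |R|=0.9343
  mid=-1.41985 |R|=0.58814 →hi
  mid=-2.09579 |R|=1.10037 →lo
  mid=-1.75782 |R|=0.78714 →hi
  mid=-1.92680 |R|=0.92948 →hi
  mid=-2.01129 |R|=1.01136 →lo
  mid=-1.96905 |R|=0.96953 →hi
  mid=-1.99017 |R|=0.99022 →hi
  mid=-2.00073 |R|=1.00073 →lo
  mid=-1.99545 |R|=0.99546 →hi
  ...
  [-2.00007,-1.99991] ⇒ x*=-2.0000
Interval (-2.0000, 0).

left endpoint -2.0000.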